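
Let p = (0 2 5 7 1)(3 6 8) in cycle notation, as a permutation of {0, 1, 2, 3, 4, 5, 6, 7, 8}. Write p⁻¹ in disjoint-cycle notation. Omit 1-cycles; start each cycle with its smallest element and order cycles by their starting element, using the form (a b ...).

(0 1 7 5 2)(3 8 6)

If p sends a → b within a cycle, p⁻¹ sends b → a; equivalently, reverse each cycle.
After reversing and putting each cycle's least element first, p⁻¹ = (0 1 7 5 2)(3 8 6).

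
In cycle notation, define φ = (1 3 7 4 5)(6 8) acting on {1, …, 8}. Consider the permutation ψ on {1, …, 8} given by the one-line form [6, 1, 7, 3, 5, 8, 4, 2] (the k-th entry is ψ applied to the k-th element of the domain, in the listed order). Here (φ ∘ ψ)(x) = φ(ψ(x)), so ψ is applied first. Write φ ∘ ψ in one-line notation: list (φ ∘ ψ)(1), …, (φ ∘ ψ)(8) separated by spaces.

Chase each element through ψ then φ: 1 → 6 → 8; 2 → 1 → 3; 3 → 7 → 4; 4 → 3 → 7; 5 → 5 → 1; 6 → 8 → 6; 7 → 4 → 5; 8 → 2 → 2.
So φ ∘ ψ in one-line form is 8 3 4 7 1 6 5 2.

8 3 4 7 1 6 5 2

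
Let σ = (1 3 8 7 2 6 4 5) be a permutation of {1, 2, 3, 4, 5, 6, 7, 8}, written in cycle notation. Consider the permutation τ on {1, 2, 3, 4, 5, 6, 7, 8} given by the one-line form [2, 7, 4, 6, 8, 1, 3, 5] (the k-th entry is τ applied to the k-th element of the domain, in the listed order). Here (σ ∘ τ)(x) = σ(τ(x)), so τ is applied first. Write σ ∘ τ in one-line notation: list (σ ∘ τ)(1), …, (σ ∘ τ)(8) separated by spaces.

Chase each element through τ then σ: 1 → 2 → 6; 2 → 7 → 2; 3 → 4 → 5; 4 → 6 → 4; 5 → 8 → 7; 6 → 1 → 3; 7 → 3 → 8; 8 → 5 → 1.
Collecting the images, σ ∘ τ = [6 2 5 4 7 3 8 1].

6 2 5 4 7 3 8 1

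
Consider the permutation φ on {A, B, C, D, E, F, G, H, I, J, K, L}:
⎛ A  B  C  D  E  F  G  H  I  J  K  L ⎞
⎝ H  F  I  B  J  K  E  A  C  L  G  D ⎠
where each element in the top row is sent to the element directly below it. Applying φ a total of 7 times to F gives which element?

Tracing F → K → … returns to F after 8 steps, so F lies in an 8-cycle (B, F, K, G, E, J, L, D).
Advancing 7 steps from F: F → K → G → E → J → L → D → B.

B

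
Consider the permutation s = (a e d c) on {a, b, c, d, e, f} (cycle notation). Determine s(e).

Within (a e d c), e ↦ d.

d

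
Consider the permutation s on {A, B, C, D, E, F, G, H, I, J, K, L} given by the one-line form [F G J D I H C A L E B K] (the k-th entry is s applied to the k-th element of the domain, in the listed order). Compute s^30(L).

E

Tracing L → K → … returns to L after 8 steps, so L lies in an 8-cycle (B, G, C, J, E, I, L, K).
On an 8-cycle, s^8 is the identity, so s^30 = s^6 there (30 ≡ 6 mod 8).
Advancing 6 steps from L: L → K → B → G → C → J → E.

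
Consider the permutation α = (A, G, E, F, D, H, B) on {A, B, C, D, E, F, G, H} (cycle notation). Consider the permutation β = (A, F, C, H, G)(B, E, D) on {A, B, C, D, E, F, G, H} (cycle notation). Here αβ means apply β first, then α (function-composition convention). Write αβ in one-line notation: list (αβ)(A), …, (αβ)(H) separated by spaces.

D F B A H C G E

Chase each element through β then α: A → F → D; B → E → F; C → H → B; D → B → A; E → D → H; F → C → C; G → A → G; H → G → E.
Collecting the images, αβ = [D F B A H C G E].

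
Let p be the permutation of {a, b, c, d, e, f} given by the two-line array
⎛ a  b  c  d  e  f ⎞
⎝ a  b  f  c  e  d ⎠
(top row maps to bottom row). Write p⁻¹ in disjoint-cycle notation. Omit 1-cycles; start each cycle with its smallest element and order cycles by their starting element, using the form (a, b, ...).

(c, d, f)

First write p in disjoint cycles: (c, f, d).
Reversing each cycle (and rotating so the smallest element leads) gives p⁻¹ = (c, d, f).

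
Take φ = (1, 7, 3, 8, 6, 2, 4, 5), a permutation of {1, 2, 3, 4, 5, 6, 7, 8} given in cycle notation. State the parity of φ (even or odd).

odd

The cycle lengths are 8.
A cycle of length ℓ contributes ℓ−1 transpositions, so φ is a product of 7 transpositions — odd.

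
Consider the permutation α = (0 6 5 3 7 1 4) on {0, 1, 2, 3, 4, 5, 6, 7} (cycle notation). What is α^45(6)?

6 lies in the 7-cycle (0 6 5 3 7 1 4).
Since the cycle has length 7, α^45 acts on it the same as α^3 (45 mod 7 = 3).
Stepping 3 places around the cycle: 6 → 5 → 3 → 7.

7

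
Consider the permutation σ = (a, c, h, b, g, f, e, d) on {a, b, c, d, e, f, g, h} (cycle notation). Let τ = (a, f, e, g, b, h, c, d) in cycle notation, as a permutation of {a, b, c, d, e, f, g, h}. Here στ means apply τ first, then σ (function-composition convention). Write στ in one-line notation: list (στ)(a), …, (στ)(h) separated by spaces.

e b a c f d g h

(στ)(x) = σ(τ(x)). Computing each image: σ(τ(a)) = σ(f) = e, σ(τ(b)) = σ(h) = b, σ(τ(c)) = σ(d) = a, σ(τ(d)) = σ(a) = c, σ(τ(e)) = σ(g) = f, σ(τ(f)) = σ(e) = d, σ(τ(g)) = σ(b) = g, σ(τ(h)) = σ(c) = h.
Hence στ = [e b a c f d g h].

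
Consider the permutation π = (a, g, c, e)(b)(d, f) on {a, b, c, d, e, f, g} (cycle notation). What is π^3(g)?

a

g lies in the 4-cycle (a, g, c, e).
Advancing 3 steps from g: g → c → e → a.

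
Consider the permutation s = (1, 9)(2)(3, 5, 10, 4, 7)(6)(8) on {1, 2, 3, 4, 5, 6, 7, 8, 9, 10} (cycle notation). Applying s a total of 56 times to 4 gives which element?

7

4 lies in the 5-cycle (3, 5, 10, 4, 7).
Since the cycle has length 5, s^56 acts on it the same as s^1 (56 mod 5 = 1).
Advancing 1 step from 4: 4 → 7.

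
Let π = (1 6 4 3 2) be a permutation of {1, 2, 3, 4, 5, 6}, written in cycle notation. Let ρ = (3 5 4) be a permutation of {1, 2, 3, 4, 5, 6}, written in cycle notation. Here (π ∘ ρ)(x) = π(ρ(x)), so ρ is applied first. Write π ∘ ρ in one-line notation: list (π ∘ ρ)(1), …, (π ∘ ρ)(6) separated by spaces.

For each element, apply ρ then π: 1 → 1 → 6; 2 → 2 → 1; 3 → 5 → 5; 4 → 3 → 2; 5 → 4 → 3; 6 → 6 → 4.
Collecting the images, π ∘ ρ = [6 1 5 2 3 4].

6 1 5 2 3 4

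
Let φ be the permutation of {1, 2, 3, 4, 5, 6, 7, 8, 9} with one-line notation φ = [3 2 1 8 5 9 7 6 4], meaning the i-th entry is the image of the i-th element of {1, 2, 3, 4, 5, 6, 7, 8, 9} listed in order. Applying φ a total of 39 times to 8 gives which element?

4

Tracing 8 → 6 → … returns to 8 after 4 steps, so 8 lies in a 4-cycle (4, 8, 6, 9).
Since the cycle has length 4, φ^39 acts on it the same as φ^3 (39 mod 4 = 3).
Advancing 3 steps from 8: 8 → 6 → 9 → 4.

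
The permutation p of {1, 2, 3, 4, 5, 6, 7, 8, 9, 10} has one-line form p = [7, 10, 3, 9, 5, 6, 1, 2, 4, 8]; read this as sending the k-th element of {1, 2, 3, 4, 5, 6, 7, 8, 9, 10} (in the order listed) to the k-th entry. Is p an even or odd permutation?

In disjoint-cycle form the cycle lengths are 3, 2, 2, 1, 1, 1.
A cycle of length ℓ contributes ℓ−1 transpositions, so p is a product of 2 + 1 + 1 = 4 transpositions — even.

even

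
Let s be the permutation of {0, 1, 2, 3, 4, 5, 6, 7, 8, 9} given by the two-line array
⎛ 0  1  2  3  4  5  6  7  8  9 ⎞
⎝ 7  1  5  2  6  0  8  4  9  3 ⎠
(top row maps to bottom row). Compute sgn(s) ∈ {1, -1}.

1

In disjoint-cycle form the cycle lengths are 9, 1.
A cycle of length ℓ contributes ℓ−1 transpositions, so s is a product of 8 transpositions — even.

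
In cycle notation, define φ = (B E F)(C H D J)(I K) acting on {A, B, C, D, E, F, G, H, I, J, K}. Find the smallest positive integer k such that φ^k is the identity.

12

The cycle type of φ is (4, 3, 2, 1, 1).
Since disjoint cycles commute, ord(φ) = lcm(4, 3, 2) = 12.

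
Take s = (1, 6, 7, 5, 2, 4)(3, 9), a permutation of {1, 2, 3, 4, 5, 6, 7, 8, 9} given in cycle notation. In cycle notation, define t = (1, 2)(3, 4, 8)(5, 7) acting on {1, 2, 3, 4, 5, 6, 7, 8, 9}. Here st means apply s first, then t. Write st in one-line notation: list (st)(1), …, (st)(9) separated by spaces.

(st)(x) = t(s(x)). Computing each image: t(s(1)) = t(6) = 6, t(s(2)) = t(4) = 8, t(s(3)) = t(9) = 9, t(s(4)) = t(1) = 2, t(s(5)) = t(2) = 1, t(s(6)) = t(7) = 5, t(s(7)) = t(5) = 7, t(s(8)) = t(8) = 3, t(s(9)) = t(3) = 4.
Hence st = [6 8 9 2 1 5 7 3 4].

6 8 9 2 1 5 7 3 4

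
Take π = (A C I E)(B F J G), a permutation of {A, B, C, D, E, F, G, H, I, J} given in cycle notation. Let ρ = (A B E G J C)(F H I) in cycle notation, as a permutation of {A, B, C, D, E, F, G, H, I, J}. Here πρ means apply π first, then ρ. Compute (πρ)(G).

π(G) = B, then ρ(B) = E; composing gives (πρ)(G) = E.

E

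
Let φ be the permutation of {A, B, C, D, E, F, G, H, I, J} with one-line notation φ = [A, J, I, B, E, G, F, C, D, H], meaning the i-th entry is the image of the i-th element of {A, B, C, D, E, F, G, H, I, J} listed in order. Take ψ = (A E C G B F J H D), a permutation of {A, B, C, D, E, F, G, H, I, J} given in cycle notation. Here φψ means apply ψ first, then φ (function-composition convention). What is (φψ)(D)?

ψ(D) = A, then φ(A) = A; composing gives (φψ)(D) = A.

A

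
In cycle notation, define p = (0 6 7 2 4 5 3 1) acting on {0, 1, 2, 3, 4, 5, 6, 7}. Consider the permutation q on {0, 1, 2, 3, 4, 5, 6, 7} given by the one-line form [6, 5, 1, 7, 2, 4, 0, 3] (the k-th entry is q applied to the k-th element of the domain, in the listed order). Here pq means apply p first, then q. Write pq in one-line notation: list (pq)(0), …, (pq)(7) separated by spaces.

0 6 2 5 4 7 3 1

Chase each element through p then q: 0 → 6 → 0; 1 → 0 → 6; 2 → 4 → 2; 3 → 1 → 5; 4 → 5 → 4; 5 → 3 → 7; 6 → 7 → 3; 7 → 2 → 1.
So pq in one-line form is 0 6 2 5 4 7 3 1.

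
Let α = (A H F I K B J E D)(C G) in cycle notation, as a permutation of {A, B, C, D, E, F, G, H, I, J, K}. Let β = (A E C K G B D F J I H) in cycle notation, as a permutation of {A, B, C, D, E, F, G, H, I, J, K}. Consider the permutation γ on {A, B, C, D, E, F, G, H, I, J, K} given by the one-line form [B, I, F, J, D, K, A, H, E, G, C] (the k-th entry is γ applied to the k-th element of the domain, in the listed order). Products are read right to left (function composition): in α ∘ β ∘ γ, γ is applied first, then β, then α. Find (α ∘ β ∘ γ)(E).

(α ∘ β ∘ γ)(E) = α(β(γ(E))). γ(E) = D, then β(D) = F, then α(F) = I, so the result is I.

I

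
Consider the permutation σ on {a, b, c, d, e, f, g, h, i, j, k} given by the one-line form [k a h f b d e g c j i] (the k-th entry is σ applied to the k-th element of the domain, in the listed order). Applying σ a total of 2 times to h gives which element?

Tracing h → g → … returns to h after 8 steps, so h lies in an 8-cycle (a k i c h g e b).
Stepping 2 places around the cycle: h → g → e.

e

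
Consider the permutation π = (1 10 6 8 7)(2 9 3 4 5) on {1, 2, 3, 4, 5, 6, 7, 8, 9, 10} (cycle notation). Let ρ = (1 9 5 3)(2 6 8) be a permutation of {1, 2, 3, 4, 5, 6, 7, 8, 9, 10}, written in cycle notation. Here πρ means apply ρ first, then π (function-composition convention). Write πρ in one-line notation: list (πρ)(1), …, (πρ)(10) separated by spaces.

For each element, apply ρ then π: 1 → 9 → 3; 2 → 6 → 8; 3 → 1 → 10; 4 → 4 → 5; 5 → 3 → 4; 6 → 8 → 7; 7 → 7 → 1; 8 → 2 → 9; 9 → 5 → 2; 10 → 10 → 6.
Collecting the images, πρ = [3 8 10 5 4 7 1 9 2 6].

3 8 10 5 4 7 1 9 2 6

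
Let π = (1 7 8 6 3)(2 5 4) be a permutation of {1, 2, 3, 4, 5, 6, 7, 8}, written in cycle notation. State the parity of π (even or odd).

even

The cycle lengths are 5, 3.
A cycle of length ℓ contributes ℓ−1 transpositions, so π is a product of 4 + 2 = 6 transpositions — even.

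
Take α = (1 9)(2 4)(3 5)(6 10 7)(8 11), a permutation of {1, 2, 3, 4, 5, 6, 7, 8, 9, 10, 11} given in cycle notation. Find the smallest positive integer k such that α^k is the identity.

The cycle type of α is (3, 2, 2, 2, 2).
Since disjoint cycles commute, ord(α) = lcm(3, 2, 2, 2, 2) = 6.

6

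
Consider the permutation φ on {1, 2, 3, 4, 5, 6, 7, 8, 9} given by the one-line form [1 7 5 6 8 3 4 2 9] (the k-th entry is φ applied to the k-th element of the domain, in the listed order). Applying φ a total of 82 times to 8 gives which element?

Tracing 8 → 2 → … returns to 8 after 7 steps, so 8 lies in a 7-cycle (2 7 4 6 3 5 8).
Powers repeat with period 7 on this cycle, and 82 mod 7 = 5, so φ^82(8) = φ^5(8).
Stepping 5 places around the cycle: 8 → 2 → 7 → 4 → 6 → 3.

3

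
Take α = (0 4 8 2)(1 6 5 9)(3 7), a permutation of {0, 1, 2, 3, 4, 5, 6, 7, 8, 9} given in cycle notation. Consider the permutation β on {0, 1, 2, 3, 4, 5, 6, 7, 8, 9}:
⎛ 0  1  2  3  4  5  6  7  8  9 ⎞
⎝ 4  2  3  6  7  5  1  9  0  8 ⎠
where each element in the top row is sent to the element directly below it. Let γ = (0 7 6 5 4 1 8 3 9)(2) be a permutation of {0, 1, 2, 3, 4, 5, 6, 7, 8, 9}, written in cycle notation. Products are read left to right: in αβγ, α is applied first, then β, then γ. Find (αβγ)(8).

9

(αβγ)(8) = γ(β(α(8))). α(8) = 2, then β(2) = 3, then γ(3) = 9, so the result is 9.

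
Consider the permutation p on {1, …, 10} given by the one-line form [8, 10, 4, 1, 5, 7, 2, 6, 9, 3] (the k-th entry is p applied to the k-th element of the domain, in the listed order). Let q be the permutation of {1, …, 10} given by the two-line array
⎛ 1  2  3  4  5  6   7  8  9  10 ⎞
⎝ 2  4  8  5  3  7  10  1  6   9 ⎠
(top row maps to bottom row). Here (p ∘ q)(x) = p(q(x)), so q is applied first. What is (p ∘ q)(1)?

q(1) = 2, then p(2) = 10; composing gives (p ∘ q)(1) = 10.

10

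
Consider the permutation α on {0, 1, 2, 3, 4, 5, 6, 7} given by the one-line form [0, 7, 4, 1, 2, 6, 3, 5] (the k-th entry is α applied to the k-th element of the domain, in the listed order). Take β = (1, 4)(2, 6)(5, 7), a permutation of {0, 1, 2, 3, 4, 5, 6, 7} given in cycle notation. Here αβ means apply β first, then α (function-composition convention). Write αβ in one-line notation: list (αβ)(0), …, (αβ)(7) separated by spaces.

0 2 3 1 7 5 4 6

For each element, apply β then α: 0 → 0 → 0; 1 → 4 → 2; 2 → 6 → 3; 3 → 3 → 1; 4 → 1 → 7; 5 → 7 → 5; 6 → 2 → 4; 7 → 5 → 6.
So αβ in one-line form is 0 2 3 1 7 5 4 6.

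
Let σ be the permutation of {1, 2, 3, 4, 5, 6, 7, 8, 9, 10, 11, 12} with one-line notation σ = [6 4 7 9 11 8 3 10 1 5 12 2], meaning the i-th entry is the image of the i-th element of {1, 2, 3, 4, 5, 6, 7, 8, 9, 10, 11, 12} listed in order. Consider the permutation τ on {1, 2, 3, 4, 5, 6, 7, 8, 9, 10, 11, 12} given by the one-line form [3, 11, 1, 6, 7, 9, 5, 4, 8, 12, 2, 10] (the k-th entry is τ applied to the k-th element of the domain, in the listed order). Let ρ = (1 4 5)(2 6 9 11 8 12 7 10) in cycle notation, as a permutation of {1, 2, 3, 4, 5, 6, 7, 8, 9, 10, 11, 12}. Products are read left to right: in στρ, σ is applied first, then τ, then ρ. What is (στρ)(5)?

6

Chase 5: σ(5) = 11; τ(11) = 2; ρ(2) = 6. Hence (στρ)(5) = 6.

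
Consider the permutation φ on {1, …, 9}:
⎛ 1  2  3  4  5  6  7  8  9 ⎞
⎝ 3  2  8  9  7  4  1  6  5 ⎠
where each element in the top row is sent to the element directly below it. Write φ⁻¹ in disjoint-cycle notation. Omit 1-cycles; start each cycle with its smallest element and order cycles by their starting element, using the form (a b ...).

The cycle decomposition of φ is (1 3 8 6 4 9 5 7).
Reversing each cycle (and rotating so the smallest element leads) gives φ⁻¹ = (1 7 5 9 4 6 8 3).

(1 7 5 9 4 6 8 3)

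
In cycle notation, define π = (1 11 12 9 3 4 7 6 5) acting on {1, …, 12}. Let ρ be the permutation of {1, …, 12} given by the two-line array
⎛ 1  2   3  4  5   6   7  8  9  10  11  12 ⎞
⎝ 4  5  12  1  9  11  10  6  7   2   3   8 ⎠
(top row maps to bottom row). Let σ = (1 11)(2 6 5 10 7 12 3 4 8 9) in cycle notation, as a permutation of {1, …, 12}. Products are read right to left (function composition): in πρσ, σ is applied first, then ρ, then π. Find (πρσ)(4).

5

Chase 4: σ(4) = 8; ρ(8) = 6; π(6) = 5. Hence (πρσ)(4) = 5.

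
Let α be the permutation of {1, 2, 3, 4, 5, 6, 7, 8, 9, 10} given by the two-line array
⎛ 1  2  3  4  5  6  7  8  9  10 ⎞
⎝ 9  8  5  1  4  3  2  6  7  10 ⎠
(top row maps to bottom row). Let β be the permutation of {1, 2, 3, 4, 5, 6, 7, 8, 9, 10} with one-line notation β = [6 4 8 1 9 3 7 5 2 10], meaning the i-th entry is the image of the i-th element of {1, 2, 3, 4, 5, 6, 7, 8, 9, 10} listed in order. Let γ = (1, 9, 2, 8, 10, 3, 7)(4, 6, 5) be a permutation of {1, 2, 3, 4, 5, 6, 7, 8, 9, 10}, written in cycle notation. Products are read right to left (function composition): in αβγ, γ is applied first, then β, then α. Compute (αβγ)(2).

4

Apply the permutations in order: γ(2) = 8, then β(8) = 5, then α(5) = 4. So (αβγ)(2) = 4.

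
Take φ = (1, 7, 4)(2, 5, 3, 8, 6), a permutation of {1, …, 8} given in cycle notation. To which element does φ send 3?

8

Within (2, 5, 3, 8, 6), 3 ↦ 8.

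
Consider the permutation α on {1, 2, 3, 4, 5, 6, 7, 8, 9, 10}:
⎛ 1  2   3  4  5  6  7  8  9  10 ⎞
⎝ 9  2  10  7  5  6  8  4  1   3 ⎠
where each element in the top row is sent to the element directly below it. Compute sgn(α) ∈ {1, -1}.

In disjoint-cycle form the cycle lengths are 3, 2, 2, 1, 1, 1.
A cycle is odd iff its length is even; α has 2 even-length cycles, so sgn(α) = (−1)^2 and α is even.

1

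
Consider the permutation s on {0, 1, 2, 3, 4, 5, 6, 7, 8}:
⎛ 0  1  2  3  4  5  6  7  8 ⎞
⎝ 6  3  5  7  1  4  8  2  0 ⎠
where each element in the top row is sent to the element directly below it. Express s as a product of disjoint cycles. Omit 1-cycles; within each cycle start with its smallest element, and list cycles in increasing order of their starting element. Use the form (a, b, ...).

Iterating s from 0 gives 0 → 6 → 8 → 0; that is the 3-cycle (0, 6, 8).
Repeating from the next unused element and collecting all non-trivial cycles gives (0, 6, 8)(1, 3, 7, 2, 5, 4).

(0, 6, 8)(1, 3, 7, 2, 5, 4)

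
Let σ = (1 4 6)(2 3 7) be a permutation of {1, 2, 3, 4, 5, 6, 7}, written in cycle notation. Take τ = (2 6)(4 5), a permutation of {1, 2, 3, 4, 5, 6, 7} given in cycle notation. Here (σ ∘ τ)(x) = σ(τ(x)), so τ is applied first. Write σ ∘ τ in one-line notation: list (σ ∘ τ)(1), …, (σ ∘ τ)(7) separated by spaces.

4 1 7 5 6 3 2

Chase each element through τ then σ: 1 → 1 → 4; 2 → 6 → 1; 3 → 3 → 7; 4 → 5 → 5; 5 → 4 → 6; 6 → 2 → 3; 7 → 7 → 2.
So σ ∘ τ in one-line form is 4 1 7 5 6 3 2.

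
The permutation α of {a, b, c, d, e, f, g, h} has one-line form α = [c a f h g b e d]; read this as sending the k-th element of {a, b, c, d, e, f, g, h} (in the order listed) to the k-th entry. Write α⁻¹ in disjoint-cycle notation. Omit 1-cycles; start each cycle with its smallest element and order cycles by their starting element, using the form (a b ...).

(a b f c)(d h)(e g)

First write α in disjoint cycles: (a c f b)(d h)(e g).
Reversing each cycle (and rotating so the smallest element leads) gives α⁻¹ = (a b f c)(d h)(e g).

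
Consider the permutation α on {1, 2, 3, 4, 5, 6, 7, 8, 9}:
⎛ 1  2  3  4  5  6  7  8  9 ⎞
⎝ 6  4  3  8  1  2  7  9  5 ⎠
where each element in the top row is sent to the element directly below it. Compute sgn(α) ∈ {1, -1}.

1

In disjoint-cycle form the cycle lengths are 7, 1, 1.
A cycle of length ℓ contributes ℓ−1 transpositions, so α is a product of 6 transpositions — even.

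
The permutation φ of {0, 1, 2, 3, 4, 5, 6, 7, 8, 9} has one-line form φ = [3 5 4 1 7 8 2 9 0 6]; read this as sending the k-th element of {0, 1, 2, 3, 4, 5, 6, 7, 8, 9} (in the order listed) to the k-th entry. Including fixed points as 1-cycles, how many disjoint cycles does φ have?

2

The cycle decomposition is (0, 3, 1, 5, 8)(2, 4, 7, 9, 6), which has 2 cycles (counting 1-cycles).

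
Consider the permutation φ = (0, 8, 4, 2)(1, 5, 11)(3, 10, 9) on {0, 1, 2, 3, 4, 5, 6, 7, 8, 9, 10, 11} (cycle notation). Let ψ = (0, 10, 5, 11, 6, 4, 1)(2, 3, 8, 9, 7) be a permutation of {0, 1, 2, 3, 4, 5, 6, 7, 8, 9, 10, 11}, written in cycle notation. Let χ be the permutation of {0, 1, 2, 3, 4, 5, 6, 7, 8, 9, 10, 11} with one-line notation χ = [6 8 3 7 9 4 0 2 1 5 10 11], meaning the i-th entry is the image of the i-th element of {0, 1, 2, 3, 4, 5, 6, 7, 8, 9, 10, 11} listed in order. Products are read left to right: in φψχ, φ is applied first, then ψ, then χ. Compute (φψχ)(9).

Apply the permutations in order: φ(9) = 3, then ψ(3) = 8, then χ(8) = 1. So (φψχ)(9) = 1.

1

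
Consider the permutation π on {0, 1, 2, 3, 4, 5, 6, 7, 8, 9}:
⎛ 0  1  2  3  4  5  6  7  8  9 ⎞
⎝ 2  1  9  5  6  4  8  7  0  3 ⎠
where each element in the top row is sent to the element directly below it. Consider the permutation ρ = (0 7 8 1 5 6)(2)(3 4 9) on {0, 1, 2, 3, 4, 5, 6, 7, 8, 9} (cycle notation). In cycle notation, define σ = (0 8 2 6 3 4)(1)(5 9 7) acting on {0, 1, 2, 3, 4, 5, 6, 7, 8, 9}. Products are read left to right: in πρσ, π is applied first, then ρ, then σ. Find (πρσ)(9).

(πρσ)(9) = σ(ρ(π(9))). π(9) = 3, then ρ(3) = 4, then σ(4) = 0, so the result is 0.

0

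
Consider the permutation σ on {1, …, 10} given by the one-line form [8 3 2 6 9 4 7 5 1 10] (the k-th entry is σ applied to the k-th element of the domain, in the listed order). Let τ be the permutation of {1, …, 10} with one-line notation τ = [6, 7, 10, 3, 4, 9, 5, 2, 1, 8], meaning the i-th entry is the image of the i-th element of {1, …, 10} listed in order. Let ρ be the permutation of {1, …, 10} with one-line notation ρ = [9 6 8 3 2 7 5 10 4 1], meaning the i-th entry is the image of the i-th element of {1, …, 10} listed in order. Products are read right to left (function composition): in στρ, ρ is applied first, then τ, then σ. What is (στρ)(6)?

Apply the permutations in order: ρ(6) = 7, then τ(7) = 5, then σ(5) = 9. So (στρ)(6) = 9.

9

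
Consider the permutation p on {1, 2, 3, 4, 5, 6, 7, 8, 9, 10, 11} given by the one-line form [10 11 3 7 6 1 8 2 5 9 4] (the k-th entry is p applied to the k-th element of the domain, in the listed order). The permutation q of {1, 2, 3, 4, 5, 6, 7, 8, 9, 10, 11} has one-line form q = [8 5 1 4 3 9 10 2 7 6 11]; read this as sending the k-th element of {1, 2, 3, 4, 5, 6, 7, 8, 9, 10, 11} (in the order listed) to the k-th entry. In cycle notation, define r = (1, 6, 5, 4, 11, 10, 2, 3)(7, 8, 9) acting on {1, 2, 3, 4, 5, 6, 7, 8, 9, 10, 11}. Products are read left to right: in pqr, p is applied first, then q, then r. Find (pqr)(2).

10

(pqr)(2) = r(q(p(2))). p(2) = 11, then q(11) = 11, then r(11) = 10, so the result is 10.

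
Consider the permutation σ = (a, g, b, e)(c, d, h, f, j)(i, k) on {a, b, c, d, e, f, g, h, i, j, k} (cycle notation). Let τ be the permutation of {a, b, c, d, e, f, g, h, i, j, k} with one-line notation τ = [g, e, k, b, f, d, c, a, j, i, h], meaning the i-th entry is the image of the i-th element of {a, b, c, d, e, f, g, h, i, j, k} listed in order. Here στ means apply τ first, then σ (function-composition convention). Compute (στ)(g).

τ(g) = c, then σ(c) = d; composing gives (στ)(g) = d.

d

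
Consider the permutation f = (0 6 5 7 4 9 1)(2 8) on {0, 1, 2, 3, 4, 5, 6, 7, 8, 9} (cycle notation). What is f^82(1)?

1 lies in the 7-cycle (0 6 5 7 4 9 1).
On a 7-cycle, f^7 is the identity, so f^82 = f^5 there (82 ≡ 5 mod 7).
Stepping 5 places around the cycle: 1 → 0 → 6 → 5 → 7 → 4.

4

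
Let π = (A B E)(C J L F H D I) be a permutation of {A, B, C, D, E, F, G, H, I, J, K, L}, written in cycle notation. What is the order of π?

21

The cycle type of π is (7, 3, 1, 1).
The order of π is the least common multiple of its cycle lengths: lcm(7, 3) = 21.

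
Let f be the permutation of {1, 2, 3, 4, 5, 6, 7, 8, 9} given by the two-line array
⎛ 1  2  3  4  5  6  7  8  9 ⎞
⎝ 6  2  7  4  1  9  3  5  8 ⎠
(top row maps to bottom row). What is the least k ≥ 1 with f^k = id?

10

The disjoint-cycle form of f has cycle lengths 5, 2, 1, 1.
The order is lcm(5, 2) = 10.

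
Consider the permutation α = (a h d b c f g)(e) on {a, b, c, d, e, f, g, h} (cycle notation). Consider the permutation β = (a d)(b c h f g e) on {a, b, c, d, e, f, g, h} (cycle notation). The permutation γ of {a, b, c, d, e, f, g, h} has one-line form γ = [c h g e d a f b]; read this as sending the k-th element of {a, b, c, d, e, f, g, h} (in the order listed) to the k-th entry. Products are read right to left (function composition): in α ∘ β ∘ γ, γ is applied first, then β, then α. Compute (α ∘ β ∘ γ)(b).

Chase b: γ(b) = h; β(h) = f; α(f) = g. Hence (α ∘ β ∘ γ)(b) = g.

g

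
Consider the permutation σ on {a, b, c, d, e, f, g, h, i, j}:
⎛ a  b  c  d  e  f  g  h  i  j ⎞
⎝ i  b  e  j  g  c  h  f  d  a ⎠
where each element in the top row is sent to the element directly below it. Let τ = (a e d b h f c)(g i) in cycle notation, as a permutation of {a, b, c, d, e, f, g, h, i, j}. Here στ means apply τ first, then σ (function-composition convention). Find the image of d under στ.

First apply τ: τ(d) = b, then σ(b) = b. Thus (στ)(d) = b.

b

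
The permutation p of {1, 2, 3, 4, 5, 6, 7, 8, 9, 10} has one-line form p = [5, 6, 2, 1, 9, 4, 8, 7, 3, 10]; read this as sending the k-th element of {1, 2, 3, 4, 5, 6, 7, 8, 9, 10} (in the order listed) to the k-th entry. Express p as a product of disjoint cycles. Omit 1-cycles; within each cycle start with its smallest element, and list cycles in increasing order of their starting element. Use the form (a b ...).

(1 5 9 3 2 6 4)(7 8)

Start at 1 and follow images: 1 → 5 → 9 → 3 → 2 → 6 → 4 → 1, giving the cycle (1 5 9 3 2 6 4).
Continuing from each remaining unvisited element yields (1 5 9 3 2 6 4)(7 8).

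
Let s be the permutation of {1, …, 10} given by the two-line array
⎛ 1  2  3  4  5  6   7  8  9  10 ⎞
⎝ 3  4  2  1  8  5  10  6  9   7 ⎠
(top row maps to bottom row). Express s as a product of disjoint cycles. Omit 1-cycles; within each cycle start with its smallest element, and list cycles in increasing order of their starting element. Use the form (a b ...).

From 1: 1 → 3 → 2 → 4 → 1, closing the cycle (1 3 2 4).
Repeating from the next unused element and collecting all non-trivial cycles gives (1 3 2 4)(5 8 6)(7 10).

(1 3 2 4)(5 8 6)(7 10)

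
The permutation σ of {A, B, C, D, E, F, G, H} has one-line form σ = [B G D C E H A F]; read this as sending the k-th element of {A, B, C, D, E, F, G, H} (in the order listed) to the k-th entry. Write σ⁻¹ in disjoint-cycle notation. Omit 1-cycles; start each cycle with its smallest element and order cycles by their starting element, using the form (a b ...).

The cycle decomposition of σ is (A B G)(C D)(F H).
Reversing each cycle (and rotating so the smallest element leads) gives σ⁻¹ = (A G B)(C D)(F H).

(A G B)(C D)(F H)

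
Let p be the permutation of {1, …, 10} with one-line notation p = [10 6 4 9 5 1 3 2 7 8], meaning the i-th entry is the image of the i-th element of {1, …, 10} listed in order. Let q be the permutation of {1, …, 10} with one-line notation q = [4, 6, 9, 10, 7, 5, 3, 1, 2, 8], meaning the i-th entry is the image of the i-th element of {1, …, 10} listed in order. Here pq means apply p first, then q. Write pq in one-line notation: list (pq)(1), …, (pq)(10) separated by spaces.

8 5 10 2 7 4 9 6 3 1

Chase each element through p then q: 1 → 10 → 8; 2 → 6 → 5; 3 → 4 → 10; 4 → 9 → 2; 5 → 5 → 7; 6 → 1 → 4; 7 → 3 → 9; 8 → 2 → 6; 9 → 7 → 3; 10 → 8 → 1.
So pq in one-line form is 8 5 10 2 7 4 9 6 3 1.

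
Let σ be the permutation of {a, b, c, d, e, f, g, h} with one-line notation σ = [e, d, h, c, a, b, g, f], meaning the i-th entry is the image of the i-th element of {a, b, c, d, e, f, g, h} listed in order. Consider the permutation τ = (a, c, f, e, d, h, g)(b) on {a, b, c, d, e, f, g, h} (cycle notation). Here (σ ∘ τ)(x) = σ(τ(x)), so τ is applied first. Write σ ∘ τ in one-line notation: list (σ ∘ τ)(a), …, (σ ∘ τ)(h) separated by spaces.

h d b f c a e g

(σ ∘ τ)(x) = σ(τ(x)). Computing each image: σ(τ(a)) = σ(c) = h, σ(τ(b)) = σ(b) = d, σ(τ(c)) = σ(f) = b, σ(τ(d)) = σ(h) = f, σ(τ(e)) = σ(d) = c, σ(τ(f)) = σ(e) = a, σ(τ(g)) = σ(a) = e, σ(τ(h)) = σ(g) = g.
Hence σ ∘ τ = [h d b f c a e g].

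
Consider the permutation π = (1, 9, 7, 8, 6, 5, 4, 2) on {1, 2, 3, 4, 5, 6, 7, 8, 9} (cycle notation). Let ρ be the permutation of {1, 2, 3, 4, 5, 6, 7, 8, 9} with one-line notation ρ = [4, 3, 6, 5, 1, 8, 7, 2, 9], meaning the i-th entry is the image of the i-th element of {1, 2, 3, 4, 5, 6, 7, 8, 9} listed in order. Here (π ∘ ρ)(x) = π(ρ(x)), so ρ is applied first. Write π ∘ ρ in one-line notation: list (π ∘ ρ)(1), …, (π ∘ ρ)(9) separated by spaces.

2 3 5 4 9 6 8 1 7

(π ∘ ρ)(x) = π(ρ(x)). Computing each image: π(ρ(1)) = π(4) = 2, π(ρ(2)) = π(3) = 3, π(ρ(3)) = π(6) = 5, π(ρ(4)) = π(5) = 4, π(ρ(5)) = π(1) = 9, π(ρ(6)) = π(8) = 6, π(ρ(7)) = π(7) = 8, π(ρ(8)) = π(2) = 1, π(ρ(9)) = π(9) = 7.
Hence π ∘ ρ = [2 3 5 4 9 6 8 1 7].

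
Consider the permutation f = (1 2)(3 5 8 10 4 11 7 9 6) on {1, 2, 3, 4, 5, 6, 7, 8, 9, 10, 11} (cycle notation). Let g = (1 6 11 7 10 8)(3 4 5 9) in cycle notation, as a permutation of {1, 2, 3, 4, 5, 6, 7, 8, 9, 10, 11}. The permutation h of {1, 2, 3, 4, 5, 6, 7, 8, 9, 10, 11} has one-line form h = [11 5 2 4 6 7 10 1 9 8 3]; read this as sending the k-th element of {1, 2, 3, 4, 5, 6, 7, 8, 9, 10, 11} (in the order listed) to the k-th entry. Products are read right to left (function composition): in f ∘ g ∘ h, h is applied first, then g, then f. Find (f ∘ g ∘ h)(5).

7

Chase 5: h(5) = 6; g(6) = 11; f(11) = 7. Hence (f ∘ g ∘ h)(5) = 7.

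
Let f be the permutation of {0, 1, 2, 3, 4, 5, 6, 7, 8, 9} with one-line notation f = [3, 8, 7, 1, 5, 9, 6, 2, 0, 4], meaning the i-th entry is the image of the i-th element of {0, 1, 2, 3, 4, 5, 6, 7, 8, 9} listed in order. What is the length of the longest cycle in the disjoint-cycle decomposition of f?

4

Decomposing into disjoint cycles gives (0, 3, 1, 8)(2, 7)(4, 5, 9); the longest has length 4.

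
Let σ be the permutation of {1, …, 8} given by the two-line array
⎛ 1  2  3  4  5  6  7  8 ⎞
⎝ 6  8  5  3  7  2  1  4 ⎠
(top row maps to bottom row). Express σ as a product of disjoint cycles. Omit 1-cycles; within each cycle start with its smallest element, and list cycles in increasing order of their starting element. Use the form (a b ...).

Start at 1 and follow images: 1 → 6 → 2 → 8 → 4 → 3 → 5 → 7 → 1, giving the cycle (1 6 2 8 4 3 5 7).
Repeating from the next unused element and collecting all non-trivial cycles gives (1 6 2 8 4 3 5 7).

(1 6 2 8 4 3 5 7)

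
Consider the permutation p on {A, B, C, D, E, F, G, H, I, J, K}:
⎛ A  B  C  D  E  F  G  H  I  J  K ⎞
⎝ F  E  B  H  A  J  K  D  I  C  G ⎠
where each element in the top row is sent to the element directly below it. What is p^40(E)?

Tracing E → A → … returns to E after 6 steps, so E lies in a 6-cycle (A, F, J, C, B, E).
Powers repeat with period 6 on this cycle, and 40 mod 6 = 4, so p^40(E) = p^4(E).
Advancing 4 steps from E: E → A → F → J → C.

C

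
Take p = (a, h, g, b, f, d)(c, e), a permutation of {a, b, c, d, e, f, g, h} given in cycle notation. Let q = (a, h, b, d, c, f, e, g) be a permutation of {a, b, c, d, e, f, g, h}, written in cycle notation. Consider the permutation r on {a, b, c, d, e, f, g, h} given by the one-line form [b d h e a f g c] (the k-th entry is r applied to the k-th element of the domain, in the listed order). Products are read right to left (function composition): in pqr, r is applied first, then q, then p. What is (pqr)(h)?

Apply the permutations in order: r(h) = c, then q(c) = f, then p(f) = d. So (pqr)(h) = d.

d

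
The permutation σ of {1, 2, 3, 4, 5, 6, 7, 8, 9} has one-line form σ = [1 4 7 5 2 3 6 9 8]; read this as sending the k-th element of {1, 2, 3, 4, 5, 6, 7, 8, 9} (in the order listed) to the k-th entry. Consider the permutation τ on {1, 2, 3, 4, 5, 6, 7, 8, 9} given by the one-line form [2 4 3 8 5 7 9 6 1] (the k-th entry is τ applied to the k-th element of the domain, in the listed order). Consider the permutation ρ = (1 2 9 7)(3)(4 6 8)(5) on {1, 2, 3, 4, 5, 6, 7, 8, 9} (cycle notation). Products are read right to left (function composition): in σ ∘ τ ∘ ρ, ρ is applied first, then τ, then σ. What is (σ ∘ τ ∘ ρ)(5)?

(σ ∘ τ ∘ ρ)(5) = σ(τ(ρ(5))). ρ(5) = 5, then τ(5) = 5, then σ(5) = 2, so the result is 2.

2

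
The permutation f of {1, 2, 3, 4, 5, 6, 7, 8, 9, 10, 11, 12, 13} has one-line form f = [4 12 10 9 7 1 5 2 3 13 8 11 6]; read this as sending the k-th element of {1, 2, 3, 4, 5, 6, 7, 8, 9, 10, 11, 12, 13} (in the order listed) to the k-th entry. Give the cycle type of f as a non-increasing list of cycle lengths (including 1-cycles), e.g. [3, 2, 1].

The disjoint cycles are (1 4 9 3 10 13 6)(2 12 11 8)(5 7), with lengths 7, 4, 2 in non-increasing order.

[7, 4, 2]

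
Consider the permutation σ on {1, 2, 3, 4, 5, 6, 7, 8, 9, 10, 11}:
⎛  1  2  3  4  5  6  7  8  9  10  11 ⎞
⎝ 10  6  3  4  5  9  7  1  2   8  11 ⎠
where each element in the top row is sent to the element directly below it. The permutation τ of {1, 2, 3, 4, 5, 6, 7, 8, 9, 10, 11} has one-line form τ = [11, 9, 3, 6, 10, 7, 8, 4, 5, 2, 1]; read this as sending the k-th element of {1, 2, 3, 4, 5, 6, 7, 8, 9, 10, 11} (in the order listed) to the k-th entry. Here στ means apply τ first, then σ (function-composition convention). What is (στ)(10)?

6

First apply τ: τ(10) = 2, then σ(2) = 6. Thus (στ)(10) = 6.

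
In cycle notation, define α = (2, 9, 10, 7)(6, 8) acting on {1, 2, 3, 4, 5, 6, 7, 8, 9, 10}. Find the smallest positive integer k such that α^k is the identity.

The disjoint cycles have lengths 4, 2, 1, 1, 1, 1.
The order is lcm(4, 2) = 4.

4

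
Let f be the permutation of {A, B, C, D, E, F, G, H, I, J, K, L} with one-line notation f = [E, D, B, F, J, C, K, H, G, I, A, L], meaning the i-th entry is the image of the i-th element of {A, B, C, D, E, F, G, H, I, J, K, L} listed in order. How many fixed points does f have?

2

The fixed points (elements with f(x) = x) are {H, L}, so there are 2.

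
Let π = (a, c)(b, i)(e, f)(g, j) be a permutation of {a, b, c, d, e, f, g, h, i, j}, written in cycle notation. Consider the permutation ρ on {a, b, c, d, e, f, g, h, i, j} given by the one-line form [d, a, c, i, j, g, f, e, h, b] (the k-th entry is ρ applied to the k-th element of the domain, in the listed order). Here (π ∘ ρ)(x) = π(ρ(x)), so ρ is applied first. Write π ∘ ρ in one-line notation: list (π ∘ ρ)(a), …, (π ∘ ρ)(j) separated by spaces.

d c a b g j e f h i

(π ∘ ρ)(x) = π(ρ(x)). Computing each image: π(ρ(a)) = π(d) = d, π(ρ(b)) = π(a) = c, π(ρ(c)) = π(c) = a, π(ρ(d)) = π(i) = b, π(ρ(e)) = π(j) = g, π(ρ(f)) = π(g) = j, π(ρ(g)) = π(f) = e, π(ρ(h)) = π(e) = f, π(ρ(i)) = π(h) = h, π(ρ(j)) = π(b) = i.
Hence π ∘ ρ = [d c a b g j e f h i].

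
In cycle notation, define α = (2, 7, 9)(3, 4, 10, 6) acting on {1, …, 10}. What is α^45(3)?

4

3 lies in the 4-cycle (3, 4, 10, 6).
Since the cycle has length 4, α^45 acts on it the same as α^1 (45 mod 4 = 1).
Stepping 1 place around the cycle: 3 → 4.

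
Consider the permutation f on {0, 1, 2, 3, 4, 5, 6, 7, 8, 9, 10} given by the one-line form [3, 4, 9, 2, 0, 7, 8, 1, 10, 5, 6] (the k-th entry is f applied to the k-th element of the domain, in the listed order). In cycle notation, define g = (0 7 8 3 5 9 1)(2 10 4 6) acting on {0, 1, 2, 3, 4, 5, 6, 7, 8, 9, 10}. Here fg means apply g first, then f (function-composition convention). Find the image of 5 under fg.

5

(fg)(5) = f(g(5)). g(5) = 9, then f(9) = 5. So (fg)(5) = 5.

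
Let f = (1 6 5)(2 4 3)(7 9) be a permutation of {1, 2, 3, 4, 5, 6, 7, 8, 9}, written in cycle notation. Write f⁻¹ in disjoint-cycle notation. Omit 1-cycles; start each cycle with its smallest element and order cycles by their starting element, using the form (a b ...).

(1 5 6)(2 3 4)(7 9)

Inverting a permutation written in cycle notation just reverses the order within every cycle.
After reversing and putting each cycle's least element first, f⁻¹ = (1 5 6)(2 3 4)(7 9).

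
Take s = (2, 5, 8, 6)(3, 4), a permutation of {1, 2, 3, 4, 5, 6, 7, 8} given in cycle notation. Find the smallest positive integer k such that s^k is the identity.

4

The cycle type of s is (4, 2, 1, 1).
Since disjoint cycles commute, ord(s) = lcm(4, 2) = 4.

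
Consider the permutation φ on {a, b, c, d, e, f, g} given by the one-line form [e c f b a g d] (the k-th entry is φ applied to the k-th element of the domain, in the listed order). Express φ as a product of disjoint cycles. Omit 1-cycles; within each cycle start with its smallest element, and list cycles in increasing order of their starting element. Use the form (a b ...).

(a e)(b c f g d)

Start at a and follow images: a → e → a, giving the cycle (a e).
Continuing from each remaining unvisited element yields (a e)(b c f g d).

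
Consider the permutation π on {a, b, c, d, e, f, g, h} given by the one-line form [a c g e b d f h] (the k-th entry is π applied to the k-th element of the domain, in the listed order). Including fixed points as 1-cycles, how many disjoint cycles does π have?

The cycle decomposition is (a)(b c g f d e)(h), which has 3 cycles (counting 1-cycles).

3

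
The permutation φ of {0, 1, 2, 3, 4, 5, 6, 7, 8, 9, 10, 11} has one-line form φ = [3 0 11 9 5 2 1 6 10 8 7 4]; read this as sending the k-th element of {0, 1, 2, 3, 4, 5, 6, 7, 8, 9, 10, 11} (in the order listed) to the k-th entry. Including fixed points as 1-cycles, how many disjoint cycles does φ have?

2

The cycle decomposition is (0, 3, 9, 8, 10, 7, 6, 1)(2, 11, 4, 5), which has 2 cycles (counting 1-cycles).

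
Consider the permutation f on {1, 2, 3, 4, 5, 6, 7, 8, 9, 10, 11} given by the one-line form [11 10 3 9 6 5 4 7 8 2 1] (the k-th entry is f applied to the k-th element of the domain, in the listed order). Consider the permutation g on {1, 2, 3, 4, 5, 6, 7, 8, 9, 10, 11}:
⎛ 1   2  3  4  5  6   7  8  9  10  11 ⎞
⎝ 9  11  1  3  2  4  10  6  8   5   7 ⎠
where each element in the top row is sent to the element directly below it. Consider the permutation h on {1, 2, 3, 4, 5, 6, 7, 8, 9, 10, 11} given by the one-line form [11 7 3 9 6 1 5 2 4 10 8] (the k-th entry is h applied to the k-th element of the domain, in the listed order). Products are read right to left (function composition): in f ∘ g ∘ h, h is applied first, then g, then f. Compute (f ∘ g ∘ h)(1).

Chase 1: h(1) = 11; g(11) = 7; f(7) = 4. Hence (f ∘ g ∘ h)(1) = 4.

4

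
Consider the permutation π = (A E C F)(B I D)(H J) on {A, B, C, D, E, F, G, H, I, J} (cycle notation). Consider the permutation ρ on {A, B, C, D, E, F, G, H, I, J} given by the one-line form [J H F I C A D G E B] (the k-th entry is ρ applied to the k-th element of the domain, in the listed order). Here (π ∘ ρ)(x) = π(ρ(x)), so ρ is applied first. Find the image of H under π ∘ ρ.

(π ∘ ρ)(H) = π(ρ(H)). ρ(H) = G, then π(G) = G. So (π ∘ ρ)(H) = G.

G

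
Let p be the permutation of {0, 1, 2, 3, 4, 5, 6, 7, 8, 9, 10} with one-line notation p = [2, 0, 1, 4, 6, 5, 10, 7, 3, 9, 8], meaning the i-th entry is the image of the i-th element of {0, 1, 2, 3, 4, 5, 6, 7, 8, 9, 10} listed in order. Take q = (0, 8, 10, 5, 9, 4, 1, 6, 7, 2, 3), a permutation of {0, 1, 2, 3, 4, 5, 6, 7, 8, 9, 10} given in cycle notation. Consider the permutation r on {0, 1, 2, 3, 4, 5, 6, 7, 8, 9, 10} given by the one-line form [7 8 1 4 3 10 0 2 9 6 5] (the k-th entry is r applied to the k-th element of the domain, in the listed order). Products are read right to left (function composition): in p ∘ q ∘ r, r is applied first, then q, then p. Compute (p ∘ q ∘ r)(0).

Apply the permutations in order: r(0) = 7, then q(7) = 2, then p(2) = 1. So (p ∘ q ∘ r)(0) = 1.

1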